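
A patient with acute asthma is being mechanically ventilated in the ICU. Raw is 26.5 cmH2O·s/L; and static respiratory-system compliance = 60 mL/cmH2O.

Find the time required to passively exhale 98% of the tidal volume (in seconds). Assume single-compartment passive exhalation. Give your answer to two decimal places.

τ = R × C = 26.5 × 60 mL/cmH2O = 26.5 × 0.060 L/cmH2O = 1.59 s.
Exhaled fraction f = 1 − e^(−t/τ) → t = −τ·ln(1 − f) = −1.59·ln(0.02) = 6.22 s.

6.22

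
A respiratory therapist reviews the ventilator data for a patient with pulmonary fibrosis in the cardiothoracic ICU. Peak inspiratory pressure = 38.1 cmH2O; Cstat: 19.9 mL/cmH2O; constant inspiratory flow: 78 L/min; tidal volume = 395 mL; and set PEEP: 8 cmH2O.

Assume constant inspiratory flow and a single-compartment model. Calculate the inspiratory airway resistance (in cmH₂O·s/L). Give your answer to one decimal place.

Flow: 78 L/min ÷ 60 = 1.3 L/s.
Equation of motion (constant flow): PIP = Vt/C + R·V̇ + PEEP.
R·V̇ = PIP − Vt/C − PEEP = 38.1 − 395/19.9 − 8 = 38.1 − 19.849 − 8 = 10.251 cmH2O.
R = 10.251 / 1.3 = 7.885 cmH2O·s/L.

7.9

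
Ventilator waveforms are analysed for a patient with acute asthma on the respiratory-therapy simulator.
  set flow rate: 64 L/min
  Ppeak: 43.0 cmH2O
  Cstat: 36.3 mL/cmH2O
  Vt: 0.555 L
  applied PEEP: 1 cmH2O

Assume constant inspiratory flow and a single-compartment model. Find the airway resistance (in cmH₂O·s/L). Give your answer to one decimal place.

25.0

Flow: 64 L/min ÷ 60 = 1.0667 L/s.
Equation of motion (constant flow): PIP = Vt/C + R·V̇ + PEEP.
R·V̇ = PIP − Vt/C − PEEP = 43.0 − 555/36.3 − 1 = 43.0 − 15.289 − 1 = 26.711 cmH2O.
R = 26.711 / 1.0667 = 25.041 cmH2O·s/L.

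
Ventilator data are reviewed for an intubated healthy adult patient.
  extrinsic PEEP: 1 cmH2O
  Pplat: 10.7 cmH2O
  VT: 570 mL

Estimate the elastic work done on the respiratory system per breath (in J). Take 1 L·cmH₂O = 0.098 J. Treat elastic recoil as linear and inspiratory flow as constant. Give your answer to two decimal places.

Elastic work ≈ ½ × (Pplat − PEEP) × Vt = 0.5 × (10.7 − 1) × 0.570 L = 0.5 × 9.7 × 0.570 = 2.765 L·cmH2O.
× 0.098 J/(L·cmH2O) → 0.271 J.

0.27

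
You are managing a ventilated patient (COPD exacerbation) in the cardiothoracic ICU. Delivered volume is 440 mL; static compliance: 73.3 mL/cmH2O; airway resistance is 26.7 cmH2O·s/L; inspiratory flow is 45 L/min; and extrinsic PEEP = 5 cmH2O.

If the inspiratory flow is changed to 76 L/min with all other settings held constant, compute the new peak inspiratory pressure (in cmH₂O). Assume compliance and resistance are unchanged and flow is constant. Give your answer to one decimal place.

Flow: 45 L/min ÷ 60 = 0.75 L/s.
New flow: 76 L/min ÷ 60 = 1.2667 L/s.
PIP = Vt/C + R·V̇ + PEEP (constant-flow equation of motion).
Only the resistive term changes: ΔPIP = R × ΔV̇ = 26.7 × (1.2667 − 0.75) = 26.7 × 0.5167 = 13.796 cmH2O.
Original PIP = 440/73.3 + 26.7×0.75 + 5 = 31.028 cmH2O; new PIP = 31.028 + (13.796) = 44.824 cmH2O.

44.8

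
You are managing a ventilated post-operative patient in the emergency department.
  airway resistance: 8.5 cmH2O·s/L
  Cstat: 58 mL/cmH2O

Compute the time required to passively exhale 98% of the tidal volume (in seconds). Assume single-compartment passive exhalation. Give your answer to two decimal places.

τ = R × C = 8.5 × 58 mL/cmH2O = 8.5 × 0.058 L/cmH2O = 0.493 s.
Exhaled fraction f = 1 − e^(−t/τ) → t = −τ·ln(1 − f) = −0.493·ln(0.02) = 1.929 s.

1.93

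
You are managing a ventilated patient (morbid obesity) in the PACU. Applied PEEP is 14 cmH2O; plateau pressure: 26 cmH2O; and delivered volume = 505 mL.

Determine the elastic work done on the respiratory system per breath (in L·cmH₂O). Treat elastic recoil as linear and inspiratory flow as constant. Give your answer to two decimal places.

3.03

Elastic work ≈ ½ × (Pplat − PEEP) × Vt = 0.5 × (26 − 14) × 0.505 L = 0.5 × 12.0 × 0.505 = 3.03 L·cmH2O.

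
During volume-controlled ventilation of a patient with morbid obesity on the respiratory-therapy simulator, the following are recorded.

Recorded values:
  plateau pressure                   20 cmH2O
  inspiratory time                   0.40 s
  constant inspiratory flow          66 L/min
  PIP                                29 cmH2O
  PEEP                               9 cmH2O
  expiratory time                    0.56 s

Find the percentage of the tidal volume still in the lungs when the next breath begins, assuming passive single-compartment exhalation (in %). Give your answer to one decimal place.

18.1

Flow: 66 L/min ÷ 60 = 1.1 L/s.
Vt = flow × Ti = 1.1 L/s × 0.40 s × 1000 mL/L = 440.0 mL.
R = (PIP − Pplat)/V̇ = (29 − 20) / 1.1 = 9.0/1.1 = 8.182 cmH2O·s/L.
C = Vt/(Pplat − PEEP) = 440.0 / (20 − 9) = 440.0/11.0 = 40.0 mL/cmH2O.
τ = R × C = 8.182 × 0.04 L/cmH2O = 0.3273 s.
Fraction remaining at end-expiration = e^(−Te/τ) = e^(−0.56/0.3273) = 0.1807 → 18.07%.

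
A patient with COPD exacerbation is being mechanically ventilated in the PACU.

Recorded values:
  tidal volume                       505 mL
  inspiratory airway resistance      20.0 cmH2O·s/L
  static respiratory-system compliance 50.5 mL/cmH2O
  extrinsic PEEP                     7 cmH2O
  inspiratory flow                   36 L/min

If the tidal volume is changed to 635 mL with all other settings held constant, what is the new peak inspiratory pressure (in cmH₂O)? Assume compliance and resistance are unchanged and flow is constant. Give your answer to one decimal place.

31.6

Flow: 36 L/min ÷ 60 = 0.6 L/s.
PIP = Vt/C + R·V̇ + PEEP (constant-flow equation of motion).
Only the elastic term changes: ΔPIP = ΔVt / C = (635 − 505) / 50.5 = 2.574 cmH2O.
Original PIP = 505/50.5 + 20.0×0.6 + 7 = 29.0 cmH2O; new PIP = 29.0 + (2.574) = 31.574 cmH2O.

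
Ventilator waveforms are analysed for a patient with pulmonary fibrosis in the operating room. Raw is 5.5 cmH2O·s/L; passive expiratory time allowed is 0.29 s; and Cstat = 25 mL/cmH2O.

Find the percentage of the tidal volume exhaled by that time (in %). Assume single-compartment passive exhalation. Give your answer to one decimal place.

τ = R × C = 5.5 × 25 mL/cmH2O = 5.5 × 0.025 L/cmH2O = 0.1375 s.
Passive exhalation: V(t)/V₀ = e^(−t/τ) = e^(−0.29/0.1375) = 0.1213.
Fraction exhaled = 1 − 0.1213 = 0.8787 → 87.87%.

87.9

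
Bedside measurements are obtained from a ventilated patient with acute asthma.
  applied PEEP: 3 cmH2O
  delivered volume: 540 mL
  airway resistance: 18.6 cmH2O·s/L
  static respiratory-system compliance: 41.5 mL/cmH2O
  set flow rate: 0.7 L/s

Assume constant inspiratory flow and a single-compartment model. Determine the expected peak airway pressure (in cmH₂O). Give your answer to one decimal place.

29.0

Equation of motion (constant flow): PIP = Vt/C + R·V̇ + PEEP.
PIP = 540/41.5 + 18.6×0.7 + 3 = 13.012 + 13.02 + 3 = 29.032 cmH2O.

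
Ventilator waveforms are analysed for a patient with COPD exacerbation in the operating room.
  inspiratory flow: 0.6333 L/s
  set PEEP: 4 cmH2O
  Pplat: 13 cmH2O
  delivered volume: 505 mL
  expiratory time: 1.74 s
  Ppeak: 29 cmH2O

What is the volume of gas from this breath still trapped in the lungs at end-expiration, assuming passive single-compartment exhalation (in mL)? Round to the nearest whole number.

148

R = (PIP − Pplat)/V̇ = (29 − 13) / 0.6333 = 16.0/0.6333 = 25.264 cmH2O·s/L.
C = Vt/(Pplat − PEEP) = 505.0 / (13 − 4) = 505.0/9.0 = 56.111 mL/cmH2O.
τ = R × C = 25.264 × 0.05611 L/cmH2O = 1.418 s.
Fraction remaining = e^(−Te/τ) = e^(−1.74/1.418) = 0.2931.
Trapped volume = 505.0 × 0.2931 = 148.02 mL.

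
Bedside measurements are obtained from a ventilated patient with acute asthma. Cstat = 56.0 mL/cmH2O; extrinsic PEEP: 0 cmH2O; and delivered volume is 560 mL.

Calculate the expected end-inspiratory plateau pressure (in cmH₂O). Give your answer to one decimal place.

10.0

Pplat = PEEP + Vt / Cstat = 0 + 560 / 56.0 = 0 + 10.0 = 10.0 cmH2O.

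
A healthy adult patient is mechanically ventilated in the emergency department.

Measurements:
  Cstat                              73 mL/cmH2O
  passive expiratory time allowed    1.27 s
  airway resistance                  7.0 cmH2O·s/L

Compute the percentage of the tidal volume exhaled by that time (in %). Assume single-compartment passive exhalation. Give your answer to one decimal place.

τ = R × C = 7.0 × 73 mL/cmH2O = 7.0 × 0.073 L/cmH2O = 0.511 s.
Passive exhalation: V(t)/V₀ = e^(−t/τ) = e^(−1.27/0.511) = 0.0833.
Fraction exhaled = 1 − 0.0833 = 0.9167 → 91.67%.

91.7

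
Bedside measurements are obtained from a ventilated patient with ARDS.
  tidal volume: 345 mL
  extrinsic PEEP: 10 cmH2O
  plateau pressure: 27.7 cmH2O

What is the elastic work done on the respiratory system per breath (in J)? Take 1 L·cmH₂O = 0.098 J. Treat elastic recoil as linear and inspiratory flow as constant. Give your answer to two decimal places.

0.30

Elastic work ≈ ½ × (Pplat − PEEP) × Vt = 0.5 × (27.7 − 10) × 0.345 L = 0.5 × 17.7 × 0.345 = 3.053 L·cmH2O.
× 0.098 J/(L·cmH2O) → 0.2992 J.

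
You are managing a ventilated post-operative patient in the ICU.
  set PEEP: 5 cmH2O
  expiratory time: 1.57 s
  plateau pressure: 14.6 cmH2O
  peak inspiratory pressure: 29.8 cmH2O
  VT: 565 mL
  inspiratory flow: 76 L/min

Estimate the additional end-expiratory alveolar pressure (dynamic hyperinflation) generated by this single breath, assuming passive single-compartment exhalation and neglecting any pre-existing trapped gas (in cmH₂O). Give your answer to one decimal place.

Flow: 76 L/min ÷ 60 = 1.2667 L/s.
R = (PIP − Pplat)/V̇ = (29.8 − 14.6) / 1.2667 = 15.2/1.2667 = 12.0 cmH2O·s/L.
C = Vt/(Pplat − PEEP) = 565.0 / (14.6 − 5) = 565.0/9.6 = 58.854 mL/cmH2O.
τ = R × C = 12.0 × 0.05885 L/cmH2O = 0.7062 s.
Fraction remaining = e^(−Te/τ) = e^(−1.57/0.7062) = 0.1083; trapped volume = 565.0 × 0.1083 = 61.19 mL.
Additional alveolar pressure from trapping ≈ V_trapped / C = 61.19 / 58.854 = 1.04 cmH2O.

1.0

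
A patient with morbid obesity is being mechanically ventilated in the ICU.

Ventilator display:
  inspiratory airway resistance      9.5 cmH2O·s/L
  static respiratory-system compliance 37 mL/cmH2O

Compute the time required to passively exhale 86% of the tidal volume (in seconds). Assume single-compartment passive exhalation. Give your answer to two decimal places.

0.69

τ = R × C = 9.5 × 37 mL/cmH2O = 9.5 × 0.037 L/cmH2O = 0.3515 s.
Exhaled fraction f = 1 − e^(−t/τ) → t = −τ·ln(1 − f) = −0.3515·ln(0.14) = 0.6911 s.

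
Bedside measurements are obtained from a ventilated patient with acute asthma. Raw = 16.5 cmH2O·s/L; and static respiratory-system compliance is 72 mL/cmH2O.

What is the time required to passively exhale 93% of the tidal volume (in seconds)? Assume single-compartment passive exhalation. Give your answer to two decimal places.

3.16

τ = R × C = 16.5 × 72 mL/cmH2O = 16.5 × 0.072 L/cmH2O = 1.188 s.
Exhaled fraction f = 1 − e^(−t/τ) → t = −τ·ln(1 − f) = −1.188·ln(0.07) = 3.159 s.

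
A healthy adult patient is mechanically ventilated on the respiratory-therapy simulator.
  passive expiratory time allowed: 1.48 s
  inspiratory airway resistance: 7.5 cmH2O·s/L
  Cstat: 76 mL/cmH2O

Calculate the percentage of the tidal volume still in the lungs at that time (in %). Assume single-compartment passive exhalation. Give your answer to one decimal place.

τ = R × C = 7.5 × 76 mL/cmH2O = 7.5 × 0.076 L/cmH2O = 0.57 s.
Passive exhalation: V(t)/V₀ = e^(−t/τ) = e^(−1.48/0.57) = 0.07453.
Fraction remaining = 0.07453 → 7.453%.

7.5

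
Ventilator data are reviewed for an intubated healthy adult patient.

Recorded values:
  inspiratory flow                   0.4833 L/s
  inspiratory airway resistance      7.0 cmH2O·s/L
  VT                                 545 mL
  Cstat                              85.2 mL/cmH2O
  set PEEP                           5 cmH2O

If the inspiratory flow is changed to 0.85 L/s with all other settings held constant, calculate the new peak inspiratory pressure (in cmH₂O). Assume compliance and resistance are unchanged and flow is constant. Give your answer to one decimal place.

PIP = Vt/C + R·V̇ + PEEP (constant-flow equation of motion).
Only the resistive term changes: ΔPIP = R × ΔV̇ = 7.0 × (0.85 − 0.4833) = 7.0 × 0.3667 = 2.567 cmH2O.
Original PIP = 545/85.2 + 7.0×0.4833 + 5 = 14.78 cmH2O; new PIP = 14.78 + (2.567) = 17.347 cmH2O.

17.3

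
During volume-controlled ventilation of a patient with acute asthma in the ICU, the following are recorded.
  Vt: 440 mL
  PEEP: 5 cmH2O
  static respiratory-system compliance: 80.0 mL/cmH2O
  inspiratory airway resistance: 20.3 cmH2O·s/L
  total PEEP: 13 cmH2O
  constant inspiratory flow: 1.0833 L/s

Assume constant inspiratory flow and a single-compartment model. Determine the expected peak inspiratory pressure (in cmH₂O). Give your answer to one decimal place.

Total PEEP = 13 cmH2O (set 5 + intrinsic 8); this is the baseline alveolar pressure.
Equation of motion (constant flow): PIP = Vt/C + R·V̇ + PEEP.
PIP = 440/80.0 + 20.3×1.0833 + 13 = 5.5 + 21.991 + 13 = 40.491 cmH2O.

40.5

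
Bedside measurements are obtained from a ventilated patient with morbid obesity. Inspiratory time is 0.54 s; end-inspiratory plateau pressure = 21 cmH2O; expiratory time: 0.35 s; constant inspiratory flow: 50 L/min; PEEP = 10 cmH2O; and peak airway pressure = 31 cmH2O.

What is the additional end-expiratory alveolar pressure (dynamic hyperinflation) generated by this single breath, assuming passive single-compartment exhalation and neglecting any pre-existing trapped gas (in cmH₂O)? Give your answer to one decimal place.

Flow: 50 L/min ÷ 60 = 0.8333 L/s.
Vt = flow × Ti = 0.8333 L/s × 0.54 s × 1000 mL/L = 449.98 mL.
R = (PIP − Pplat)/V̇ = (31 − 21) / 0.8333 = 10.0/0.8333 = 12.0 cmH2O·s/L.
C = Vt/(Pplat − PEEP) = 449.98 / (21 − 10) = 449.98/11.0 = 40.907 mL/cmH2O.
τ = R × C = 12.0 × 0.04091 L/cmH2O = 0.4909 s.
Fraction remaining = e^(−Te/τ) = e^(−0.35/0.4909) = 0.4902; trapped volume = 449.98 × 0.4902 = 220.58 mL.
Additional alveolar pressure from trapping ≈ V_trapped / C = 220.58 / 40.907 = 5.392 cmH2O.

5.4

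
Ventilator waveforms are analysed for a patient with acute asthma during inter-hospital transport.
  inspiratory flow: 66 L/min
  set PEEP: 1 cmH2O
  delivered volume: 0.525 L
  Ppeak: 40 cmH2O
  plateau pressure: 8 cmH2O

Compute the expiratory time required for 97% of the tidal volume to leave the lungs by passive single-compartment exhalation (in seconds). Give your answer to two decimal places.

Flow: 66 L/min ÷ 60 = 1.1 L/s.
R = (PIP − Pplat)/V̇ = (40 − 8) / 1.1 = 32.0/1.1 = 29.091 cmH2O·s/L.
C = Vt/(Pplat − PEEP) = 525.0 / (8 − 1) = 525.0/7.0 = 75.0 mL/cmH2O.
τ = R × C = 29.091 × 0.075 L/cmH2O = 2.182 s.
t = −τ·ln(1 − 0.97) = −2.182·ln(0.03) = 7.651 s.

7.65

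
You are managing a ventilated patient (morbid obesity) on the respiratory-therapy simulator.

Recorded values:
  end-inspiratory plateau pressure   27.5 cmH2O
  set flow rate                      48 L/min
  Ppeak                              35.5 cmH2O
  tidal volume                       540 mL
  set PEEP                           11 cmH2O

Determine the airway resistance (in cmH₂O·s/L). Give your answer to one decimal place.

Flow: 48 L/min ÷ 60 = 0.8 L/s.
Raw = (PIP − Pplat) / flow = (35.5 − 27.5) / 0.8 = 8.0 / 0.8 = 10.0 cmH2O·s/L.

10.0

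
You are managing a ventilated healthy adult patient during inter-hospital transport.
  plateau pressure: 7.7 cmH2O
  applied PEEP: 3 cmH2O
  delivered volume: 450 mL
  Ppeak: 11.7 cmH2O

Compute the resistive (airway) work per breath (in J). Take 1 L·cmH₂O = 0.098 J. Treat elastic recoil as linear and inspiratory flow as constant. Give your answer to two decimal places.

With constant inspiratory flow the resistive pressure is constant at PIP − Pplat = 11.7 − 7.7 = 4.0 cmH2O, so resistive work = 4.0 × 0.450 = 1.8 L·cmH2O.
× 0.098 J/(L·cmH2O) → 0.1764 J.

0.18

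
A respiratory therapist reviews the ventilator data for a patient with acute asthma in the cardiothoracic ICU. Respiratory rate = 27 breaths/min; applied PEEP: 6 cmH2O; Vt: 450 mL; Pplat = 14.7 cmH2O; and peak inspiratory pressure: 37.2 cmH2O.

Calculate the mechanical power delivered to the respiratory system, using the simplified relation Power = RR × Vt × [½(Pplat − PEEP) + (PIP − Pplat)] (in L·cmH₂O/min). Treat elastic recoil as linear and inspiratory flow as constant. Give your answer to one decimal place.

Per-breath work = Vt × [½(Pplat−PEEP) + (PIP−Pplat)] = 0.450 × [0.5×8.7 + 22.5] = 0.450 × 26.85 = 12.083 L·cmH2O.
Power = 27 × 12.083 = 326.24 L·cmH2O/min.

326.2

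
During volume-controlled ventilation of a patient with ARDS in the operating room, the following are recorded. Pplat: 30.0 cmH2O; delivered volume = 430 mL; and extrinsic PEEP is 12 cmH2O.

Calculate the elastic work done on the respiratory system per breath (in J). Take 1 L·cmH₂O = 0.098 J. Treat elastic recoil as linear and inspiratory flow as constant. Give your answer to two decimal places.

0.38

Elastic work ≈ ½ × (Pplat − PEEP) × Vt = 0.5 × (30.0 − 12) × 0.430 L = 0.5 × 18.0 × 0.430 = 3.87 L·cmH2O.
× 0.098 J/(L·cmH2O) → 0.3793 J.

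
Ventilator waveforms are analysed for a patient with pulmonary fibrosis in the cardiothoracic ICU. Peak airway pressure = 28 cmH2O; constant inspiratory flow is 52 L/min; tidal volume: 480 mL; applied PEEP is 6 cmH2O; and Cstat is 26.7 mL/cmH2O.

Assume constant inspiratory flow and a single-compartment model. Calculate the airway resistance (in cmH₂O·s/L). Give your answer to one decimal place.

Flow: 52 L/min ÷ 60 = 0.8667 L/s.
Equation of motion (constant flow): PIP = Vt/C + R·V̇ + PEEP.
R·V̇ = PIP − Vt/C − PEEP = 28 − 480/26.7 − 6 = 28 − 17.978 − 6 = 4.022 cmH2O.
R = 4.022 / 0.8667 = 4.641 cmH2O·s/L.

4.6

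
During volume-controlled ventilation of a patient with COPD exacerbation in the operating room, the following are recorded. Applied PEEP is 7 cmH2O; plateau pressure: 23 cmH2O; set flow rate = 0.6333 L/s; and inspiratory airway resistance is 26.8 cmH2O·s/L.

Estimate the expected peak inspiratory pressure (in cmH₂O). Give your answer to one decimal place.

PIP = Pplat + Raw × flow = 23 + 26.8 × 0.6333 = 23 + 16.972 = 39.972 cmH2O.

40.0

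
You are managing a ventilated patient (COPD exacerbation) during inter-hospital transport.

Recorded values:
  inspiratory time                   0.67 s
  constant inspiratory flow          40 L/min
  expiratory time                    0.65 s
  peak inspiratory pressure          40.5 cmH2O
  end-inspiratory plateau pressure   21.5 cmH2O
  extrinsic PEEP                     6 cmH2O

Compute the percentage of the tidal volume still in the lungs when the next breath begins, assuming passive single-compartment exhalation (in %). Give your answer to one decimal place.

45.3

Flow: 40 L/min ÷ 60 = 0.6667 L/s.
Vt = flow × Ti = 0.6667 L/s × 0.67 s × 1000 mL/L = 446.69 mL.
R = (PIP − Pplat)/V̇ = (40.5 − 21.5) / 0.6667 = 19.0/0.6667 = 28.499 cmH2O·s/L.
C = Vt/(Pplat − PEEP) = 446.69 / (21.5 − 6) = 446.69/15.5 = 28.819 mL/cmH2O.
τ = R × C = 28.499 × 0.02882 L/cmH2O = 0.8213 s.
Fraction remaining at end-expiration = e^(−Te/τ) = e^(−0.65/0.8213) = 0.4532 → 45.32%.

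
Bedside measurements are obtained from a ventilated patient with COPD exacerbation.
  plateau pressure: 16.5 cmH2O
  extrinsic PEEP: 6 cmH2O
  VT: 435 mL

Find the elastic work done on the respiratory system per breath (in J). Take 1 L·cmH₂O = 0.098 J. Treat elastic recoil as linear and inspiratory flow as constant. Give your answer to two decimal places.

0.22

Elastic work ≈ ½ × (Pplat − PEEP) × Vt = 0.5 × (16.5 − 6) × 0.435 L = 0.5 × 10.5 × 0.435 = 2.284 L·cmH2O.
× 0.098 J/(L·cmH2O) → 0.2238 J.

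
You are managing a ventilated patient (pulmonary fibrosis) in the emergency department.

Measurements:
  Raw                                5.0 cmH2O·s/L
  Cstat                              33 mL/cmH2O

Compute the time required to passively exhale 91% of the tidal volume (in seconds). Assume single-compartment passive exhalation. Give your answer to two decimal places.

0.40

τ = R × C = 5.0 × 33 mL/cmH2O = 5.0 × 0.033 L/cmH2O = 0.165 s.
Exhaled fraction f = 1 − e^(−t/τ) → t = −τ·ln(1 − f) = −0.165·ln(0.09) = 0.3973 s.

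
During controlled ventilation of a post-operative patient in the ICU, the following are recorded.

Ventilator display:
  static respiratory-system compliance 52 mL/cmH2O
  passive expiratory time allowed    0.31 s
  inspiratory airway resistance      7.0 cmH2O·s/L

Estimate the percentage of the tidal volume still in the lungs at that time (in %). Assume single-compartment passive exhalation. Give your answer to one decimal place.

42.7

τ = R × C = 7.0 × 52 mL/cmH2O = 7.0 × 0.052 L/cmH2O = 0.364 s.
Passive exhalation: V(t)/V₀ = e^(−t/τ) = e^(−0.31/0.364) = 0.4267.
Fraction remaining = 0.4267 → 42.67%.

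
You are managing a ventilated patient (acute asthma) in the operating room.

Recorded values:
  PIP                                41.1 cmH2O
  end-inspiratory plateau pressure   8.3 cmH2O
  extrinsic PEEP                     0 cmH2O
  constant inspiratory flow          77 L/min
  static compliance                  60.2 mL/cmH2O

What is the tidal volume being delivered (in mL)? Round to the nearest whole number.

Vt = Cstat × (Pplat − PEEP) = 60.2 × (8.3 − 0) = 60.2 × 8.3 = 499.66 mL.

500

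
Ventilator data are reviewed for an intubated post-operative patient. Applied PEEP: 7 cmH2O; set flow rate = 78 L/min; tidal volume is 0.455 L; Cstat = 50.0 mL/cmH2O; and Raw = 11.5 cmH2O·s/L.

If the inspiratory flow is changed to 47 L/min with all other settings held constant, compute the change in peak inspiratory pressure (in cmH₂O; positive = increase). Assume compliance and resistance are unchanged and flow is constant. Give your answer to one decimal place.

Flow: 78 L/min ÷ 60 = 1.3 L/s.
New flow: 47 L/min ÷ 60 = 0.7833 L/s.
PIP = Vt/C + R·V̇ + PEEP (constant-flow equation of motion).
Only the resistive term changes: ΔPIP = R × ΔV̇ = 11.5 × (0.7833 − 1.3) = 11.5 × -0.5167 = -5.942 cmH2O.

-5.9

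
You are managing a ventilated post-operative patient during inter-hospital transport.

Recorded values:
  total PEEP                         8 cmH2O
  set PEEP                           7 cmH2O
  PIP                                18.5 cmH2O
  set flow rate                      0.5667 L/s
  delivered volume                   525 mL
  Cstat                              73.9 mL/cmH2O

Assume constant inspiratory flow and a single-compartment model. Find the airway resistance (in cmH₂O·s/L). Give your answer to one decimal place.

6.0

Total PEEP = 8 cmH2O (set 7 + intrinsic 1); this is the baseline alveolar pressure.
Equation of motion (constant flow): PIP = Vt/C + R·V̇ + PEEP.
R·V̇ = PIP − Vt/C − PEEP = 18.5 − 525/73.9 − 8 = 18.5 − 7.104 − 8 = 3.396 cmH2O.
R = 3.396 / 0.5667 = 5.993 cmH2O·s/L.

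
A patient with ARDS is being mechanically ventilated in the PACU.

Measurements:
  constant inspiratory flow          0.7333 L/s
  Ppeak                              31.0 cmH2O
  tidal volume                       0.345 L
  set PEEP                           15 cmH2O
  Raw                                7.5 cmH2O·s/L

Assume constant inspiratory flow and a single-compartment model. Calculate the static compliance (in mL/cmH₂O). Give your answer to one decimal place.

32.9

Equation of motion (constant flow): PIP = Vt/C + R·V̇ + PEEP.
Vt/C = PIP − R·V̇ − PEEP = 31.0 − 7.5×0.7333 − 15 = 31.0 − 5.5 − 15 = 10.5 cmH2O.
C = Vt / 10.5 = 345 / 10.5 = 32.857 mL/cmH2O.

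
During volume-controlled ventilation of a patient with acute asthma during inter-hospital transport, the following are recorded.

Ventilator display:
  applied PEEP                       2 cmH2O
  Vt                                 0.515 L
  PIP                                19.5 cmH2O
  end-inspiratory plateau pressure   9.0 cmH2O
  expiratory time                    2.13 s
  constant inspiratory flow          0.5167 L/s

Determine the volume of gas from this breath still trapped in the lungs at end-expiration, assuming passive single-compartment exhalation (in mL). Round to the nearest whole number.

R = (PIP − Pplat)/V̇ = (19.5 − 9.0) / 0.5167 = 10.5/0.5167 = 20.321 cmH2O·s/L.
C = Vt/(Pplat − PEEP) = 515.0 / (9.0 − 2) = 515.0/7.0 = 73.571 mL/cmH2O.
τ = R × C = 20.321 × 0.07357 L/cmH2O = 1.495 s.
Fraction remaining = e^(−Te/τ) = e^(−2.13/1.495) = 0.2406.
Trapped volume = 515.0 × 0.2406 = 123.91 mL.

124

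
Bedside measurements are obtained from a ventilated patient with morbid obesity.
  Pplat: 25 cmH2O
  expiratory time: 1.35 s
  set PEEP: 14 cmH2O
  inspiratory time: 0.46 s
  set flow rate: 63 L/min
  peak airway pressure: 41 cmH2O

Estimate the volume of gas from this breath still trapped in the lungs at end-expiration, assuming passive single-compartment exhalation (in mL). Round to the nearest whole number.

64

Flow: 63 L/min ÷ 60 = 1.05 L/s.
Vt = flow × Ti = 1.05 L/s × 0.46 s × 1000 mL/L = 483.0 mL.
R = (PIP − Pplat)/V̇ = (41 − 25) / 1.05 = 16.0/1.05 = 15.238 cmH2O·s/L.
C = Vt/(Pplat − PEEP) = 483.0 / (25 − 14) = 483.0/11.0 = 43.909 mL/cmH2O.
τ = R × C = 15.238 × 0.04391 L/cmH2O = 0.6691 s.
Fraction remaining = e^(−Te/τ) = e^(−1.35/0.6691) = 0.133.
Trapped volume = 483.0 × 0.133 = 64.239 mL.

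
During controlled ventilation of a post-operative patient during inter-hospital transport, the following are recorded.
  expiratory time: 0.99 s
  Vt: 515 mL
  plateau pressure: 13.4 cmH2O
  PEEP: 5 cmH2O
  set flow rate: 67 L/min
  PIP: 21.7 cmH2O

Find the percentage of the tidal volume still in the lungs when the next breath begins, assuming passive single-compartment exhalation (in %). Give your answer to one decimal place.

Flow: 67 L/min ÷ 60 = 1.1167 L/s.
R = (PIP − Pplat)/V̇ = (21.7 − 13.4) / 1.1167 = 8.3/1.1167 = 7.433 cmH2O·s/L.
C = Vt/(Pplat − PEEP) = 515.0 / (13.4 − 5) = 515.0/8.4 = 61.31 mL/cmH2O.
τ = R × C = 7.433 × 0.06131 L/cmH2O = 0.4557 s.
Fraction remaining at end-expiration = e^(−Te/τ) = e^(−0.99/0.4557) = 0.1139 → 11.39%.

11.4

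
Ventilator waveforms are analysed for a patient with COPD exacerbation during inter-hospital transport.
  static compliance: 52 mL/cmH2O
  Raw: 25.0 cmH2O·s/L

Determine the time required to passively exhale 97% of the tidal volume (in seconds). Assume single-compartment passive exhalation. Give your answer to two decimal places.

τ = R × C = 25.0 × 52 mL/cmH2O = 25.0 × 0.052 L/cmH2O = 1.3 s.
Exhaled fraction f = 1 − e^(−t/τ) → t = −τ·ln(1 − f) = −1.3·ln(0.03) = 4.559 s.

4.56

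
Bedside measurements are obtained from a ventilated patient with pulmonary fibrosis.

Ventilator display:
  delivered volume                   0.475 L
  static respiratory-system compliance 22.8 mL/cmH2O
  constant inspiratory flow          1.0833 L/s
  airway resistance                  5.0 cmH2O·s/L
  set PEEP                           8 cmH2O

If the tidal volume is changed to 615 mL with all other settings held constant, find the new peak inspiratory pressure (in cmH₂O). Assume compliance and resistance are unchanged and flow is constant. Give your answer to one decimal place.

PIP = Vt/C + R·V̇ + PEEP (constant-flow equation of motion).
Only the elastic term changes: ΔPIP = ΔVt / C = (615 − 475) / 22.8 = 6.14 cmH2O.
Original PIP = 475/22.8 + 5.0×1.0833 + 8 = 34.25 cmH2O; new PIP = 34.25 + (6.14) = 40.39 cmH2O.

40.4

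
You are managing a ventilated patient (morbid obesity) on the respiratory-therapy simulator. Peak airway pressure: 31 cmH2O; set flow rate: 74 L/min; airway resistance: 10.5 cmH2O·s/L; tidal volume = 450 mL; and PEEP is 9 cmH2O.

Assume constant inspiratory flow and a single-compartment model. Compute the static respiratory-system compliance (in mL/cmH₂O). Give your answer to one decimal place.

Flow: 74 L/min ÷ 60 = 1.2333 L/s.
Equation of motion (constant flow): PIP = Vt/C + R·V̇ + PEEP.
Vt/C = PIP − R·V̇ − PEEP = 31 − 10.5×1.2333 − 9 = 31 − 12.95 − 9 = 9.05 cmH2O.
C = Vt / 9.05 = 450 / 9.05 = 49.724 mL/cmH2O.

49.7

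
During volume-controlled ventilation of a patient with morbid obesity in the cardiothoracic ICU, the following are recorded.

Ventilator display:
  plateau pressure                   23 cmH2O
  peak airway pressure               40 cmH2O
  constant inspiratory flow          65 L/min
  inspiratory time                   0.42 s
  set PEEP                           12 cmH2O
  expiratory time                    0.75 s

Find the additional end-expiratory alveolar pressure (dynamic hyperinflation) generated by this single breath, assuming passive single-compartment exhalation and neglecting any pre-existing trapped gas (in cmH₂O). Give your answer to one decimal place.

3.5

Flow: 65 L/min ÷ 60 = 1.0833 L/s.
Vt = flow × Ti = 1.0833 L/s × 0.42 s × 1000 mL/L = 454.99 mL.
R = (PIP − Pplat)/V̇ = (40 − 23) / 1.0833 = 17.0/1.0833 = 15.693 cmH2O·s/L.
C = Vt/(Pplat − PEEP) = 454.99 / (23 − 12) = 454.99/11.0 = 41.363 mL/cmH2O.
τ = R × C = 15.693 × 0.04136 L/cmH2O = 0.6491 s.
Fraction remaining = e^(−Te/τ) = e^(−0.75/0.6491) = 0.3149; trapped volume = 454.99 × 0.3149 = 143.28 mL.
Additional alveolar pressure from trapping ≈ V_trapped / C = 143.28 / 41.363 = 3.464 cmH2O.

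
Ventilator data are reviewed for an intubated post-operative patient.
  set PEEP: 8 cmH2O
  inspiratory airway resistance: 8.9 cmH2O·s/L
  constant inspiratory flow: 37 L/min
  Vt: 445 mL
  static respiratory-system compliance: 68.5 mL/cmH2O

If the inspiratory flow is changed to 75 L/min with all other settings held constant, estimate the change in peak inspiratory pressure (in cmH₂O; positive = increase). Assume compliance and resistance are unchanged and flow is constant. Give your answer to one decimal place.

Flow: 37 L/min ÷ 60 = 0.6167 L/s.
New flow: 75 L/min ÷ 60 = 1.25 L/s.
PIP = Vt/C + R·V̇ + PEEP (constant-flow equation of motion).
Only the resistive term changes: ΔPIP = R × ΔV̇ = 8.9 × (1.25 − 0.6167) = 8.9 × 0.6333 = 5.636 cmH2O.

5.6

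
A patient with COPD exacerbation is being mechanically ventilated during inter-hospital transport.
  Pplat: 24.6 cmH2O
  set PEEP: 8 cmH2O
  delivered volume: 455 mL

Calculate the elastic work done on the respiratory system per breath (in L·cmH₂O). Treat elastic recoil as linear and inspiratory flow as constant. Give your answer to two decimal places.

3.78

Elastic work ≈ ½ × (Pplat − PEEP) × Vt = 0.5 × (24.6 − 8) × 0.455 L = 0.5 × 16.6 × 0.455 = 3.777 L·cmH2O.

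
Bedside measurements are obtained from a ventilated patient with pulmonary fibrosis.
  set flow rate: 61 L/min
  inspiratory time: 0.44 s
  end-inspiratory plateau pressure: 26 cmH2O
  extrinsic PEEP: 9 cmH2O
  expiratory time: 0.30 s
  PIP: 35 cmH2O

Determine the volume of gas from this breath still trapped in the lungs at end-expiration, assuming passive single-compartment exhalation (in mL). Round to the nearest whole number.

Flow: 61 L/min ÷ 60 = 1.0167 L/s.
Vt = flow × Ti = 1.0167 L/s × 0.44 s × 1000 mL/L = 447.35 mL.
R = (PIP − Pplat)/V̇ = (35 − 26) / 1.0167 = 9.0/1.0167 = 8.852 cmH2O·s/L.
C = Vt/(Pplat − PEEP) = 447.35 / (26 − 9) = 447.35/17.0 = 26.315 mL/cmH2O.
τ = R × C = 8.852 × 0.02632 L/cmH2O = 0.233 s.
Fraction remaining = e^(−Te/τ) = e^(−0.30/0.233) = 0.2759.
Trapped volume = 447.35 × 0.2759 = 123.42 mL.

123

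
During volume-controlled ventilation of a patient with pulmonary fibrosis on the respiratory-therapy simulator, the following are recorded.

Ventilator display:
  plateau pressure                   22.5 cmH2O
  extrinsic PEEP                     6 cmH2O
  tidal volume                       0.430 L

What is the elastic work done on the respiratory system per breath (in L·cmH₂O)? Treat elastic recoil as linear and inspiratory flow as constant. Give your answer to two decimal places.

3.55

Elastic work ≈ ½ × (Pplat − PEEP) × Vt = 0.5 × (22.5 − 6) × 0.430 L = 0.5 × 16.5 × 0.430 = 3.548 L·cmH2O.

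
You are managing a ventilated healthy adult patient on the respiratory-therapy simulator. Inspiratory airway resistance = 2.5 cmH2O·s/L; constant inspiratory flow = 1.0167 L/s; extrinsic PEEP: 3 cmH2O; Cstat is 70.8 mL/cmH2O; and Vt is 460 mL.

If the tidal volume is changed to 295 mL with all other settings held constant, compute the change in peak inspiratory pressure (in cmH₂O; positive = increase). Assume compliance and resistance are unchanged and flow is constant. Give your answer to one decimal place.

PIP = Vt/C + R·V̇ + PEEP (constant-flow equation of motion).
Only the elastic term changes: ΔPIP = ΔVt / C = (295 − 460) / 70.8 = -2.331 cmH2O.

-2.3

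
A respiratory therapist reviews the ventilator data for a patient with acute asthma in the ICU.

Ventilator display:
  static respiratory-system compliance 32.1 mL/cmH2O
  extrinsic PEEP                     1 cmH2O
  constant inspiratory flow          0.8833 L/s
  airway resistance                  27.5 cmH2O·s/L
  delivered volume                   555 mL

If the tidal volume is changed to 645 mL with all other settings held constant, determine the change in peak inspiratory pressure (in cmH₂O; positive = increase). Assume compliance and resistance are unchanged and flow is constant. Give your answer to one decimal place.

PIP = Vt/C + R·V̇ + PEEP (constant-flow equation of motion).
Only the elastic term changes: ΔPIP = ΔVt / C = (645 − 555) / 32.1 = 2.804 cmH2O.

2.8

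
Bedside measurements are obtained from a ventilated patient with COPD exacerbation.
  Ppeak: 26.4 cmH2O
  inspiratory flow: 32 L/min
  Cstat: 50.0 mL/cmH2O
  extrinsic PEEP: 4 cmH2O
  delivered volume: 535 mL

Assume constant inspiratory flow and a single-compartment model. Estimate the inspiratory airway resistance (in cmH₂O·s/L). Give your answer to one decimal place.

21.9

Flow: 32 L/min ÷ 60 = 0.5333 L/s.
Equation of motion (constant flow): PIP = Vt/C + R·V̇ + PEEP.
R·V̇ = PIP − Vt/C − PEEP = 26.4 − 535/50.0 − 4 = 26.4 − 10.7 − 4 = 11.7 cmH2O.
R = 11.7 / 0.5333 = 21.939 cmH2O·s/L.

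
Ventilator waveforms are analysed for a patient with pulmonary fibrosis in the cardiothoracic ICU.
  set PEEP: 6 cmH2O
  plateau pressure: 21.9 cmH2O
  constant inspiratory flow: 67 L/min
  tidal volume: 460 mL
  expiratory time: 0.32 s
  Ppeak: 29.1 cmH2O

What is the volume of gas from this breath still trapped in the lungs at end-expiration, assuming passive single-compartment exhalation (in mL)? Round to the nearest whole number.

Flow: 67 L/min ÷ 60 = 1.1167 L/s.
R = (PIP − Pplat)/V̇ = (29.1 − 21.9) / 1.1167 = 7.2/1.1167 = 6.448 cmH2O·s/L.
C = Vt/(Pplat − PEEP) = 460.0 / (21.9 − 6) = 460.0/15.9 = 28.931 mL/cmH2O.
τ = R × C = 6.448 × 0.02893 L/cmH2O = 0.1865 s.
Fraction remaining = e^(−Te/τ) = e^(−0.32/0.1865) = 0.1798.
Trapped volume = 460.0 × 0.1798 = 82.708 mL.

83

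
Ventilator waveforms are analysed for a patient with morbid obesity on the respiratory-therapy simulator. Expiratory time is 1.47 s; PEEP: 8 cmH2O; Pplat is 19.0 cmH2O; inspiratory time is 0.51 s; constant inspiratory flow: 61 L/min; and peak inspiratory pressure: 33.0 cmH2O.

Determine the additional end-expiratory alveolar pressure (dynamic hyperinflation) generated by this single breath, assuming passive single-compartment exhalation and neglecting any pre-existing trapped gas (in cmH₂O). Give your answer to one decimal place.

1.1

Flow: 61 L/min ÷ 60 = 1.0167 L/s.
Vt = flow × Ti = 1.0167 L/s × 0.51 s × 1000 mL/L = 518.52 mL.
R = (PIP − Pplat)/V̇ = (33.0 − 19.0) / 1.0167 = 14.0/1.0167 = 13.77 cmH2O·s/L.
C = Vt/(Pplat − PEEP) = 518.52 / (19.0 − 8) = 518.52/11.0 = 47.138 mL/cmH2O.
τ = R × C = 13.77 × 0.04714 L/cmH2O = 0.6491 s.
Fraction remaining = e^(−Te/τ) = e^(−1.47/0.6491) = 0.1039; trapped volume = 518.52 × 0.1039 = 53.874 mL.
Additional alveolar pressure from trapping ≈ V_trapped / C = 53.874 / 47.138 = 1.143 cmH2O.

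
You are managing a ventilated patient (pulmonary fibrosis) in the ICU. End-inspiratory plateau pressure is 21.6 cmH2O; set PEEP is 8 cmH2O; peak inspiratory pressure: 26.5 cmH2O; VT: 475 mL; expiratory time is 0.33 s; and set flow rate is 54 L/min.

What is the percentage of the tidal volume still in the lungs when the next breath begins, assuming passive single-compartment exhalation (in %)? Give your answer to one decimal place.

17.6

Flow: 54 L/min ÷ 60 = 0.9 L/s.
R = (PIP − Pplat)/V̇ = (26.5 − 21.6) / 0.9 = 4.9/0.9 = 5.444 cmH2O·s/L.
C = Vt/(Pplat − PEEP) = 475.0 / (21.6 − 8) = 475.0/13.6 = 34.926 mL/cmH2O.
τ = R × C = 5.444 × 0.03493 L/cmH2O = 0.1902 s.
Fraction remaining at end-expiration = e^(−Te/τ) = e^(−0.33/0.1902) = 0.1764 → 17.64%.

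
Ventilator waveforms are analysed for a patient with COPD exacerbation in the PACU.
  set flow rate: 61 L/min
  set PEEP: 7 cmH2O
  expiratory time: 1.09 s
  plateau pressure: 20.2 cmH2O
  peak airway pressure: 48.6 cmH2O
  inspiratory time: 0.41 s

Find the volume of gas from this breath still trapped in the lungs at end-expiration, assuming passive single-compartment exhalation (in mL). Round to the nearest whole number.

Flow: 61 L/min ÷ 60 = 1.0167 L/s.
Vt = flow × Ti = 1.0167 L/s × 0.41 s × 1000 mL/L = 416.85 mL.
R = (PIP − Pplat)/V̇ = (48.6 − 20.2) / 1.0167 = 28.4/1.0167 = 27.934 cmH2O·s/L.
C = Vt/(Pplat − PEEP) = 416.85 / (20.2 − 7) = 416.85/13.2 = 31.58 mL/cmH2O.
τ = R × C = 27.934 × 0.03158 L/cmH2O = 0.8822 s.
Fraction remaining = e^(−Te/τ) = e^(−1.09/0.8822) = 0.2907.
Trapped volume = 416.85 × 0.2907 = 121.18 mL.

121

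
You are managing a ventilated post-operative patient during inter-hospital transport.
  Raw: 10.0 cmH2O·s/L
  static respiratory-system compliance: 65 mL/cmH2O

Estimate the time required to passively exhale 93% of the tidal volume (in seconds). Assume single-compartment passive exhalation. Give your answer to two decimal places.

τ = R × C = 10.0 × 65 mL/cmH2O = 10.0 × 0.065 L/cmH2O = 0.65 s.
Exhaled fraction f = 1 − e^(−t/τ) → t = −τ·ln(1 − f) = −0.65·ln(0.07) = 1.729 s.

1.73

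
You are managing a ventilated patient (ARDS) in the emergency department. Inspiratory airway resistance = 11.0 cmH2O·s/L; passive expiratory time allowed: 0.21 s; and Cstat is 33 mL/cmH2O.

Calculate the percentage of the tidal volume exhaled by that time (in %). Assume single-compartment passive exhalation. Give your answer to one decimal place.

43.9

τ = R × C = 11.0 × 33 mL/cmH2O = 11.0 × 0.033 L/cmH2O = 0.363 s.
Passive exhalation: V(t)/V₀ = e^(−t/τ) = e^(−0.21/0.363) = 0.5607.
Fraction exhaled = 1 − 0.5607 = 0.4393 → 43.93%.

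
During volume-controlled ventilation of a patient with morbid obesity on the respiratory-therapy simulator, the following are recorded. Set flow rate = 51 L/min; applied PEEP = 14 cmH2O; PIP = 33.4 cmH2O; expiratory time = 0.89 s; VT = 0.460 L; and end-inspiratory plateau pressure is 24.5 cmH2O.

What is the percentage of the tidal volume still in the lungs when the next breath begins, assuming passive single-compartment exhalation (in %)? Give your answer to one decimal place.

Flow: 51 L/min ÷ 60 = 0.85 L/s.
R = (PIP − Pplat)/V̇ = (33.4 − 24.5) / 0.85 = 8.9/0.85 = 10.471 cmH2O·s/L.
C = Vt/(Pplat − PEEP) = 460.0 / (24.5 − 14) = 460.0/10.5 = 43.81 mL/cmH2O.
τ = R × C = 10.471 × 0.04381 L/cmH2O = 0.4587 s.
Fraction remaining at end-expiration = e^(−Te/τ) = e^(−0.89/0.4587) = 0.1437 → 14.37%.

14.4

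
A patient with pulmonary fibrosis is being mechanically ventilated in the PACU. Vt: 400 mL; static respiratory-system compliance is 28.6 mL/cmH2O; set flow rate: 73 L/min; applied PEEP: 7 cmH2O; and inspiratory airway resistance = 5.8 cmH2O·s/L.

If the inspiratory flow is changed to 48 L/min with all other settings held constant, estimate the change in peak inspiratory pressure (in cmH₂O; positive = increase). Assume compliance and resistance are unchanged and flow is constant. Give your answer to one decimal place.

-2.4

Flow: 73 L/min ÷ 60 = 1.2167 L/s.
New flow: 48 L/min ÷ 60 = 0.8 L/s.
PIP = Vt/C + R·V̇ + PEEP (constant-flow equation of motion).
Only the resistive term changes: ΔPIP = R × ΔV̇ = 5.8 × (0.8 − 1.2167) = 5.8 × -0.4167 = -2.417 cmH2O.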